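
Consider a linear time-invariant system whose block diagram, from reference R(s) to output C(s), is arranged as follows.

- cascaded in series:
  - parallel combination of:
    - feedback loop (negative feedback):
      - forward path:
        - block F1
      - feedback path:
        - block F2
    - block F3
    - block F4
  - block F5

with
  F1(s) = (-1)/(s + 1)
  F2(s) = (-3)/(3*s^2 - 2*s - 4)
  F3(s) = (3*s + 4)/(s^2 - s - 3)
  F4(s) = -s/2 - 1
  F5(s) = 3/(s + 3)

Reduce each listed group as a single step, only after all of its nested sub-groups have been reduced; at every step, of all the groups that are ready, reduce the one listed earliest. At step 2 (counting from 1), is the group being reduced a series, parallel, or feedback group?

1. reduce the feedback loop with forward F1 and return F2
2. combine [F1/(1+F1*F2)], F3, F4 in parallel
3. combine ([F1/(1+F1*F2)]+F3+F4), F5 in series
Step 2 collapses a parallel group.

Therefore the answer is parallel.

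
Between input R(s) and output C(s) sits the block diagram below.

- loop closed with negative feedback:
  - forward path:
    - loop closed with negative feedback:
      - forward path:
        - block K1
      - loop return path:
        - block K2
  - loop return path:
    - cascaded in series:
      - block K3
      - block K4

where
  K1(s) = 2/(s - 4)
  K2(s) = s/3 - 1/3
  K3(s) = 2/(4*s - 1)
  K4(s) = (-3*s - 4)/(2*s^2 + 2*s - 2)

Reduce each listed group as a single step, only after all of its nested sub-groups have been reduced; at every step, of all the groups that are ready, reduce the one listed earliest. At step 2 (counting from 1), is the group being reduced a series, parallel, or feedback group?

[1] apply the feedback formula to K1, K2
[2] combine K3, K4 in series
[3] apply the feedback formula to [K1/(1+K1*K2)], (K3*K4)
Step 2: series.

Final answer: series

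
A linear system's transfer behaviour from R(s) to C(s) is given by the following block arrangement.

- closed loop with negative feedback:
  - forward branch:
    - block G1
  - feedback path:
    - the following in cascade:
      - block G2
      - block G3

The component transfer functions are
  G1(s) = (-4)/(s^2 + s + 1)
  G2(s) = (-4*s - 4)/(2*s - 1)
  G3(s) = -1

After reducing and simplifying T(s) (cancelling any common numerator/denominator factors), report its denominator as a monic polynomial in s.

Reducing step by step:

[1] multiply G2, G3 (series); result (4*s + 4)/(2*s - 1)
[2] collapse the loop (G1 forward, (G2*G3) return); result (4 - 8*s)/(2*s^3 + s^2 - 15*s - 17)
No further cancellation is possible in the step-2 result, so that is T(s). Its denominator becomes monic after dividing by the leading coefficient 2.

Answer: s^3 + s^2/2 - 15*s/2 - 17/2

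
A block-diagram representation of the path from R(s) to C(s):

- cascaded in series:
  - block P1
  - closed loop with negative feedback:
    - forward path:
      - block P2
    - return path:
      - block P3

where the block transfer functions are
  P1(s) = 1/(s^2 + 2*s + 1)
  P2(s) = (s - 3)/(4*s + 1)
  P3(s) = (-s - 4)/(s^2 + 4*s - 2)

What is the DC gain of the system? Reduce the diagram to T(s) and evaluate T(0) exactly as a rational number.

(1) feedback reduction of P2, P3: (s^3 + s^2 - 14*s + 6)/(4*s^3 + 16*s^2 - 5*s + 10)
(2) combine P1, [P2/(1+P2*P3)] in series: (s^3 + s^2 - 14*s + 6)/(4*s^5 + 24*s^4 + 31*s^3 + 16*s^2 + 15*s + 10)
The step-2 result is T(s). Setting s = 0: T(0) = 6/10 = 3/5.

Therefore the answer is 3/5.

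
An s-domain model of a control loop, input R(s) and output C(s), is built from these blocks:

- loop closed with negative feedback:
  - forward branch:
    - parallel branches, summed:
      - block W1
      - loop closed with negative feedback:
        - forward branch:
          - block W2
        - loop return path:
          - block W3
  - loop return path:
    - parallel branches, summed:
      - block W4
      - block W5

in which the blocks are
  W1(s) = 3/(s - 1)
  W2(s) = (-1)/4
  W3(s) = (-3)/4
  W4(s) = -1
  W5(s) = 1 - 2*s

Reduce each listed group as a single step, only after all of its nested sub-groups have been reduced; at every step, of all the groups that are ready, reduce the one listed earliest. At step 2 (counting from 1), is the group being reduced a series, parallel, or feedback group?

[1] reduce the feedback loop with forward W2 and return W3
[2] combine W1, [W2/(1+W2*W3)] in parallel
[3] add W4, W5 (parallel)
[4] reduce the feedback loop with forward (W1+[W2/(1+W2*W3)]) and return (W4+W5)
Step 2: parallel.

Answer: parallel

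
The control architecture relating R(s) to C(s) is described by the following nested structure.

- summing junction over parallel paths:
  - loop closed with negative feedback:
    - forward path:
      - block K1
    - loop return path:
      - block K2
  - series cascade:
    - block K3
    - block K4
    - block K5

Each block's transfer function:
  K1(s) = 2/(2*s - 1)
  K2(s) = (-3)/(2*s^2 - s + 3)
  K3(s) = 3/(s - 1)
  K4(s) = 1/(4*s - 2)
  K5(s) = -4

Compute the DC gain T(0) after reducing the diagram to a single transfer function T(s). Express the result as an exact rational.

Step 1 - apply the feedback formula to K1, K2, giving (4*s^2 - 2*s + 6)/(4*s^3 - 4*s^2 + 7*s - 9)
Step 2 - cascade K3, K4, K5, giving (-6)/(2*s^2 - 3*s + 1)
Step 3 - reduce the parallel group [K1/(1+K1*K2)], (K3*K4*K5), giving (8*s^4 - 40*s^3 + 46*s^2 - 62*s + 60)/(8*s^5 - 20*s^4 + 30*s^3 - 43*s^2 + 34*s - 9)
DC gain: substitute s = 0 into T(s) from step 3: T(0) = 60/(-9) = -20/3.

Final answer: -20/3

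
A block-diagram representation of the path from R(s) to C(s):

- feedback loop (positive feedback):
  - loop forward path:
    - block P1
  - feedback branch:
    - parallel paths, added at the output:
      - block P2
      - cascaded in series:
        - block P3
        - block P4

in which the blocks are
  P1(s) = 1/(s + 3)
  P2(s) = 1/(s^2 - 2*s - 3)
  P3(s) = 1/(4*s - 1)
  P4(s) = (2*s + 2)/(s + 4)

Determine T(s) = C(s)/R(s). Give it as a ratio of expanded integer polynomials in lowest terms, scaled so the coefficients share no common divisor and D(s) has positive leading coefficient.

Step 1. series reduction of P3, P4, giving (2*s + 2)/(4*s^2 + 15*s - 4)
Step 2. parallel reduction of P2, (P3*P4), giving (2*s^3 + 2*s^2 + 5*s - 10)/(4*s^4 + 7*s^3 - 46*s^2 - 37*s + 12)
Step 3. collapse the loop (P1 forward, (P2+(P3*P4)) return); the result is T(s) itself (integer coefficients, no common factor, positive leading denominator coefficient)

Hence the answer: (4*s^4 + 7*s^3 - 46*s^2 - 37*s + 12)/(4*s^5 + 19*s^4 - 27*s^3 - 177*s^2 - 104*s + 46)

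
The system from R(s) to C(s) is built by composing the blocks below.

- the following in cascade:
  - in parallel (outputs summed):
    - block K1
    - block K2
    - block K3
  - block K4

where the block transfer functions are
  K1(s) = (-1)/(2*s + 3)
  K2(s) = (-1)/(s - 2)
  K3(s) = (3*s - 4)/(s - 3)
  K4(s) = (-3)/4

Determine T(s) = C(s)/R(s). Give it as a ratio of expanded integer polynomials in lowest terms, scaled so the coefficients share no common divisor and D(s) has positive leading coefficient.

Step 1. combine K1, K2, K3 in parallel gives (6*s^3 - 14*s^2 - 6*s + 27)/(2*s^3 - 7*s^2 - 3*s + 18)
Step 2. reduce the series chain (K1+K2+K3), K4, giving the overall T(s)

Answer: (-18*s^3 + 42*s^2 + 18*s - 81)/(8*s^3 - 28*s^2 - 12*s + 72)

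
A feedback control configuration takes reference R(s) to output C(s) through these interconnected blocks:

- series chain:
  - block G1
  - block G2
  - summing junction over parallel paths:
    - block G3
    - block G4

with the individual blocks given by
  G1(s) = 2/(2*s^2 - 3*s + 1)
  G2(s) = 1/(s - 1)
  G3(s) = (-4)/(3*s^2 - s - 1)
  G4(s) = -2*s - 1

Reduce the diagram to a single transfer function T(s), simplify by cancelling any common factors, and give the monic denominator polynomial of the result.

Step 1. sum the parallel branches G3, G4 = (-6*s^3 - s^2 + 3*s - 3)/(3*s^2 - s - 1)
Step 2. multiply G1, G2, (G3+G4) (series) = (-12*s^3 - 2*s^2 + 6*s - 6)/(6*s^5 - 17*s^4 + 15*s^3 - 2*s^2 - 3*s + 1)
T(s) is the step-2 result (common factors already cancelled). Leading coefficient of the denominator: 6. Divide through by 6 for the monic polynomial.

Final answer: s^5 - 17*s^4/6 + 5*s^3/2 - s^2/3 - s/2 + 1/6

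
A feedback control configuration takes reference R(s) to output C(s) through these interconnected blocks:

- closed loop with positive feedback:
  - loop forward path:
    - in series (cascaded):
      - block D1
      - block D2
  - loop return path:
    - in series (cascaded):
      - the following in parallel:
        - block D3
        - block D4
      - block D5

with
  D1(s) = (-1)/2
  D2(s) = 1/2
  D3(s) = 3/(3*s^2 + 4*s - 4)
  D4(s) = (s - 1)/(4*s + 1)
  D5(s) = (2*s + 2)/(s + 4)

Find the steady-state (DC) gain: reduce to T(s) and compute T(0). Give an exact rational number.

First reduce the diagram to T(s).

Step 1. combine D1, D2 in series gives (-1)/4
Step 2. parallel reduction of D3, D4 gives (3*s^3 + s^2 + 4*s + 7)/(12*s^3 + 19*s^2 - 12*s - 4)
Step 3. cascade (D3+D4), D5 gives (6*s^4 + 8*s^3 + 10*s^2 + 22*s + 14)/(12*s^4 + 67*s^3 + 64*s^2 - 52*s - 16)
Step 4. apply the feedback formula to (D1*D2), ((D3+D4)*D5) gives (-12*s^4 - 67*s^3 - 64*s^2 + 52*s + 16)/(54*s^4 + 276*s^3 + 266*s^2 - 186*s - 50)
Step 4 gives the overall T(s). Then T(0) = 16/(-50) = -8/25.

Answer: -8/25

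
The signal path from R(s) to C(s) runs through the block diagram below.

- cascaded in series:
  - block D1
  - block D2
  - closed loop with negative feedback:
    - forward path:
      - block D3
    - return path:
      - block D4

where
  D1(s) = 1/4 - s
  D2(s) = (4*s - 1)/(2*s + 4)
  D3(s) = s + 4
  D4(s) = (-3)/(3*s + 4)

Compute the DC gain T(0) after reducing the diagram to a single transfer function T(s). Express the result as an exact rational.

Step 1. reduce the feedback loop with forward D3 and return D4 -> -3*s^2/8 - 2*s - 2
Step 2. multiply D1, D2, [D3/(1+D3*D4)] (series) -> (48*s^4 + 232*s^3 + 131*s^2 - 112*s + 16)/(64*s + 128)
Evaluating the step-2 result (the overall T(s)) at s = 0 gives T(0) = 16/128 = 1/8.

Answer: 1/8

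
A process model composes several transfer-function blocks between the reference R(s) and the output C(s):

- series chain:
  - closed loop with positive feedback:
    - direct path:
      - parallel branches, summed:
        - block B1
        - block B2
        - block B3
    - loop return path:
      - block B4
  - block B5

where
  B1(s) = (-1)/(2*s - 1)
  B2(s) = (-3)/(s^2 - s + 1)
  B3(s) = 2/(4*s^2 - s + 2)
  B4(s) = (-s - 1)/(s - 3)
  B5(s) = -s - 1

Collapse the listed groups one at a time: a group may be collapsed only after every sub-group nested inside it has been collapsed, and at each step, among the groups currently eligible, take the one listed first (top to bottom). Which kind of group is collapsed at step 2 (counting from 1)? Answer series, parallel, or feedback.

Answer: feedback

Working:
(1) add B1, B2, B3 (parallel)
(2) reduce the feedback loop with forward (B1+B2+B3) and return B4
(3) multiply [(B1+B2+B3)/(1-(B1+B2+B3)*B4)], B5 (series)
At step 2 the group reduced is feedback.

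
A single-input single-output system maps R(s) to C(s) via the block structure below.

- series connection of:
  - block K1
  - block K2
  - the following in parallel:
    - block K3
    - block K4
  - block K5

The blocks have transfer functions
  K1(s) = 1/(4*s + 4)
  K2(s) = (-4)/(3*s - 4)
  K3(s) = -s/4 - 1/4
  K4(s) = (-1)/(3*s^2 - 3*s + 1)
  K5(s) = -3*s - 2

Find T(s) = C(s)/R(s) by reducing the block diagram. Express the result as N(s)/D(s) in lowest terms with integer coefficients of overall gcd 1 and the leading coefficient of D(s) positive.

[1] parallel reduction of K3, K4: (-3*s^3 + 2*s - 5)/(12*s^2 - 12*s + 4)
[2] cascade K1, K2, (K3+K4), K5, which is the overall transfer function T(s) = C(s)/R(s) in lowest terms

Therefore the answer is (-9*s^4 - 6*s^3 + 6*s^2 - 11*s - 10)/(36*s^4 - 48*s^3 - 24*s^2 + 44*s - 16).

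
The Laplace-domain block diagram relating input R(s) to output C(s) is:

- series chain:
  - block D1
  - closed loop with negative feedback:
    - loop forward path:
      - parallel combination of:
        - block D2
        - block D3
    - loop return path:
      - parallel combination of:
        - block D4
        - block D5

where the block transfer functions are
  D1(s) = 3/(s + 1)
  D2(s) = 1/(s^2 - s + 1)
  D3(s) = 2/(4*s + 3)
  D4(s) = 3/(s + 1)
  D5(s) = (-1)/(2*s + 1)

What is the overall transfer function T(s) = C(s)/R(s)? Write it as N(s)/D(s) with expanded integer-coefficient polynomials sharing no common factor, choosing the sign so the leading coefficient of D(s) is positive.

Step 1: sum the parallel branches D2, D3 -> (2*s^2 + 2*s + 5)/(4*s^3 - s^2 + s + 3)
Step 2: combine D4, D5 in parallel -> (5*s + 2)/(2*s^2 + 3*s + 1)
Step 3: apply the feedback formula to (D2+D3), (D4+D5) -> (4*s^4 + 10*s^3 + 18*s^2 + 17*s + 5)/(8*s^5 + 10*s^4 + 13*s^3 + 22*s^2 + 39*s + 13)
Step 4: combine D1, [(D2+D3)/(1+(D2+D3)*(D4+D5))] in series, giving the overall T(s)

Therefore the answer is (12*s^3 + 18*s^2 + 36*s + 15)/(8*s^5 + 10*s^4 + 13*s^3 + 22*s^2 + 39*s + 13).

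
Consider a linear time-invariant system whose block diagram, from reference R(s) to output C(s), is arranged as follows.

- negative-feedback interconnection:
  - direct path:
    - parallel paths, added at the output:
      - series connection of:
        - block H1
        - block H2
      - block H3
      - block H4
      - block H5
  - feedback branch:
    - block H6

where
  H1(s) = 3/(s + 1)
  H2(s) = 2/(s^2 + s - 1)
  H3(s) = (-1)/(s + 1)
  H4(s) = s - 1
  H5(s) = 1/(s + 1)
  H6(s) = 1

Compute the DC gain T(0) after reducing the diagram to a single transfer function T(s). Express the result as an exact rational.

1. reduce the series chain H1, H2, giving 6/(s^3 + 2*s^2 - 1)
2. combine (H1*H2), H3, H4, H5 in parallel, giving (s^4 + s^3 - 2*s^2 - s + 7)/(s^3 + 2*s^2 - 1)
3. close the feedback loop around ((H1*H2)+H3+H4+H5), H6, giving (s^4 + s^3 - 2*s^2 - s + 7)/(s^4 + 2*s^3 - s + 6)
Step 3 gives the overall T(s). Then T(0) = 7/6.

Answer: 7/6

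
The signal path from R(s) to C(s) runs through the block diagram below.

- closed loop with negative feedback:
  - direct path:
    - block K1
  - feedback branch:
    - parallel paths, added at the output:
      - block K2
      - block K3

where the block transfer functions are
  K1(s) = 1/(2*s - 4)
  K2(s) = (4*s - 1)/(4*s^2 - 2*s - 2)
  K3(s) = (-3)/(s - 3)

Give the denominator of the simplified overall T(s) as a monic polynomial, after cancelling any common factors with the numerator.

The answer is s^4 - 11*s^3/2 + 7*s^2 - 11*s/8 - 15/8.

Reasoning:
Step 1: parallel reduction of K2, K3; result (-8*s^2 - 7*s + 9)/(4*s^3 - 14*s^2 + 4*s + 6)
Step 2: apply the feedback formula to K1, (K2+K3); result (4*s^3 - 14*s^2 + 4*s + 6)/(8*s^4 - 44*s^3 + 56*s^2 - 11*s - 15)
That last expression is T(s), already simplified. Scaling its denominator by 1/8 (the reciprocal of the leading coefficient) yields the monic denominator.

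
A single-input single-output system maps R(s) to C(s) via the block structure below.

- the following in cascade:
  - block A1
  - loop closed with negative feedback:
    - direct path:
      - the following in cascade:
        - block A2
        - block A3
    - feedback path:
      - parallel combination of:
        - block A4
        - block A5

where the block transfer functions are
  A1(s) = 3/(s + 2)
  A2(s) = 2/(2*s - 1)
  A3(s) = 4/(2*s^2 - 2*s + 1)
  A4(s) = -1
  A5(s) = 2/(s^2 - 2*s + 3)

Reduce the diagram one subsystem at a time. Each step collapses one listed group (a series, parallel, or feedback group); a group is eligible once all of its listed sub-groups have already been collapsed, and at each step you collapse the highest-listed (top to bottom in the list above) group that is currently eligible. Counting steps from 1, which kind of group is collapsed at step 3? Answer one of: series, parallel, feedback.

Answer: feedback

Working:
(1) series reduction of A2, A3
(2) add A4, A5 (parallel)
(3) apply the feedback formula to (A2*A3), (A4+A5)
(4) combine A1, [(A2*A3)/(1+(A2*A3)*(A4+A5))] in series
So the answer for step 3 is feedback.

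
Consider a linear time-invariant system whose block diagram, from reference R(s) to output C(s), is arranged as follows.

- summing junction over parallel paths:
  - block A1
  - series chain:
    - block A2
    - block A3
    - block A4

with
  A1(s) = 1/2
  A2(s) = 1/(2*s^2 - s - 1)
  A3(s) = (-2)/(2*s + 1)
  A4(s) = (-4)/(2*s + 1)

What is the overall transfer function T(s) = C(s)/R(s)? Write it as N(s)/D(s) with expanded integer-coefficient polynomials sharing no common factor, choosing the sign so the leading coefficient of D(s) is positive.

Reducing step by step:

[1] cascade A2, A3, A4, giving 8/(8*s^4 + 4*s^3 - 6*s^2 - 5*s - 1)
[2] combine A1, (A2*A3*A4) in parallel; the result is T(s) itself (integer coefficients, no common factor, positive leading denominator coefficient)

Answer: (8*s^4 + 4*s^3 - 6*s^2 - 5*s + 15)/(16*s^4 + 8*s^3 - 12*s^2 - 10*s - 2)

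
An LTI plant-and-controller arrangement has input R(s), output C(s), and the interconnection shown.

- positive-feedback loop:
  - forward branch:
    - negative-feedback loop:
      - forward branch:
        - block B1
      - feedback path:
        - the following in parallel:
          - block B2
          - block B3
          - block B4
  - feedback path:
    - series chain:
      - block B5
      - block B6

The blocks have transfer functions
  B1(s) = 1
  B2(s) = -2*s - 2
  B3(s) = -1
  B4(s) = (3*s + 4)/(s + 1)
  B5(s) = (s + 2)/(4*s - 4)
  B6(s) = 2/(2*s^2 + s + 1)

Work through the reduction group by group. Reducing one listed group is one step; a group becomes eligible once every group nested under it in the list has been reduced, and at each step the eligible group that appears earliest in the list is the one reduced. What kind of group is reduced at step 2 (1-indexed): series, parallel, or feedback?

Reducing step by step:

Step 1: add B2, B3, B4 (parallel)
Step 2: apply the feedback formula to B1, (B2+B3+B4)
Step 3: combine B5, B6 in series
Step 4: collapse the loop ([B1/(1+B1*(B2+B3+B4))] forward, (B5*B6) return)
Step 2 collapses a feedback group.

Answer: feedback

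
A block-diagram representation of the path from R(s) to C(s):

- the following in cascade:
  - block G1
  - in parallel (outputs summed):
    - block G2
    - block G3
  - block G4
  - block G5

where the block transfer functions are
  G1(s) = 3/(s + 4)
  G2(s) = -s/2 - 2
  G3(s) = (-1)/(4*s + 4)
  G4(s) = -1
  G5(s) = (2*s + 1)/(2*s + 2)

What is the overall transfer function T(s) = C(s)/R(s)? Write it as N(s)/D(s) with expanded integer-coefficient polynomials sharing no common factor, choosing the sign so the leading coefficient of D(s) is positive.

Answer: (12*s^3 + 66*s^2 + 84*s + 27)/(8*s^3 + 48*s^2 + 72*s + 32)

Working:
[1] reduce the parallel group G2, G3 = (-2*s^2 - 10*s - 9)/(4*s + 4)
[2] combine G1, (G2+G3), G4, G5 in series; the result is T(s) itself (integer coefficients, no common factor, positive leading denominator coefficient)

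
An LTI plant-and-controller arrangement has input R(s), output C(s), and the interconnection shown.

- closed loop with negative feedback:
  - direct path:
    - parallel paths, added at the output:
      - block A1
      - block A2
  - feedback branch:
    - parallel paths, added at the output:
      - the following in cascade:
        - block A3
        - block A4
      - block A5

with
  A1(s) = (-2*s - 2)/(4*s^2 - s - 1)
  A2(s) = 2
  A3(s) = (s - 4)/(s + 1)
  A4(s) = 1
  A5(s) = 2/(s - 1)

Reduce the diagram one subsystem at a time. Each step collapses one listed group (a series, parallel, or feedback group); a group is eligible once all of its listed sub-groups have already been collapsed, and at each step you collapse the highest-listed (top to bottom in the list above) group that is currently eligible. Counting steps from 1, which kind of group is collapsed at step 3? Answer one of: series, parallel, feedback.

Reducing step by step:

(1) reduce the parallel group A1, A2
(2) cascade A3, A4
(3) add (A3*A4), A5 (parallel)
(4) close the feedback loop around (A1+A2), ((A3*A4)+A5)
At step 3 the group reduced is parallel.

Answer: parallel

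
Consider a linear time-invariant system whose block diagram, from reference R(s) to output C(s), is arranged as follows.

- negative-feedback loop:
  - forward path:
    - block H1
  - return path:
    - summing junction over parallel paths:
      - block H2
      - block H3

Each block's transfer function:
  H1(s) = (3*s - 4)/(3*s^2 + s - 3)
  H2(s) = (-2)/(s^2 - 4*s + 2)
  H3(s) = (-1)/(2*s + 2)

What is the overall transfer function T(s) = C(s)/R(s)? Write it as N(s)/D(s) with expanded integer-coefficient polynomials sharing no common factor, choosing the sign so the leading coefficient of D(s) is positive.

Step 1. parallel reduction of H2, H3 -> (-s^2 - 6)/(2*s^3 - 6*s^2 - 4*s + 4)
Step 2. feedback reduction of H1, (H2+H3), which is the overall transfer function T(s) = C(s)/R(s) in lowest terms

Therefore the answer is (6*s^4 - 26*s^3 + 12*s^2 + 28*s - 16)/(6*s^5 - 16*s^4 - 27*s^3 + 30*s^2 - 2*s + 12).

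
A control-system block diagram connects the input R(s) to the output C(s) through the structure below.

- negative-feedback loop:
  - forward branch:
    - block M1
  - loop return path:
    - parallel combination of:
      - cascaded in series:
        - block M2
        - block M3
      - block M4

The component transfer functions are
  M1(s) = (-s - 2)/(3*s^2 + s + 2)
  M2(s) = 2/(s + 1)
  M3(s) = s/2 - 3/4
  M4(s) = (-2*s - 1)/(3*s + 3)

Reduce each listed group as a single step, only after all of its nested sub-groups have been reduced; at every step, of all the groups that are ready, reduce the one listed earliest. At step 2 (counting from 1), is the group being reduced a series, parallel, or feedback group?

Answer: parallel

Working:
1. combine M2, M3 in series
2. sum the parallel branches (M2*M3), M4
3. apply the feedback formula to M1, ((M2*M3)+M4)
Step 2 collapses a parallel group.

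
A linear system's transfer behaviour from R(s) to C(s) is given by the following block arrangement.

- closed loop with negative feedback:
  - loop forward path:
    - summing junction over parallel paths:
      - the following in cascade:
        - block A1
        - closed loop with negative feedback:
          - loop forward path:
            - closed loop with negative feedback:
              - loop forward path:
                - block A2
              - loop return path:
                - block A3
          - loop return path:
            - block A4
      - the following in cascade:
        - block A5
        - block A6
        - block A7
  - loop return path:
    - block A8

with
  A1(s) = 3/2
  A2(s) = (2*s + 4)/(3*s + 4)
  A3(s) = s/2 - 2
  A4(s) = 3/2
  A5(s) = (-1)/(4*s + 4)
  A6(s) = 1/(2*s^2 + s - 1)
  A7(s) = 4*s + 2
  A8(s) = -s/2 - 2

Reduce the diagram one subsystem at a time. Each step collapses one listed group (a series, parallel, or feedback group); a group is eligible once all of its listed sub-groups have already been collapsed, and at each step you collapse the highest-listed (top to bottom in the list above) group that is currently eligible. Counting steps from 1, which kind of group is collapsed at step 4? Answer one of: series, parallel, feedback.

1. collapse the loop (A2 forward, A3 return)
2. close the feedback loop around [A2/(1+A2*A3)], A4
3. reduce the series chain A1, [[A2/(1+A2*A3)]/(1+[A2/(1+A2*A3)]*A4)]
4. multiply A5, A6, A7 (series)
5. combine (A1*[[A2/(1+A2*A3)]/(1+[A2/(1+A2*A3)]*A4)]), (A5*A6*A7) in parallel
6. reduce the feedback loop with forward ((A1*[[A2/(1+A2*A3)]/(1+[A2/(1+A2*A3)]*A4)])+(A5*A6*A7)) and return A8
Step 4 collapses a series group.

Final answer: series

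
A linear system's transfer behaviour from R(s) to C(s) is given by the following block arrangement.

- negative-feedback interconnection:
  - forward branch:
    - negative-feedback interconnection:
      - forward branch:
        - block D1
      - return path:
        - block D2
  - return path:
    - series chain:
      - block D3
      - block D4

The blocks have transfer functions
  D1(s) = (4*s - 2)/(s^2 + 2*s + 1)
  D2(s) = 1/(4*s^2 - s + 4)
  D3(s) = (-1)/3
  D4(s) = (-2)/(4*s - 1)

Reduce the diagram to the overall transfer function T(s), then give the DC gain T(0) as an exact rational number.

Step 1 - close the feedback loop around D1, D2 gives (16*s^3 - 12*s^2 + 18*s - 8)/(4*s^4 + 7*s^3 + 6*s^2 + 11*s + 2)
Step 2 - reduce the series chain D3, D4 gives 2/(12*s - 3)
Step 3 - collapse the loop ([D1/(1+D1*D2)] forward, (D3*D4) return) gives (192*s^4 - 192*s^3 + 252*s^2 - 150*s + 24)/(48*s^5 + 72*s^4 + 83*s^3 + 90*s^2 + 27*s - 22)
DC gain: substitute s = 0 into T(s) from step 3: T(0) = 24/(-22) = -12/11.

Final answer: -12/11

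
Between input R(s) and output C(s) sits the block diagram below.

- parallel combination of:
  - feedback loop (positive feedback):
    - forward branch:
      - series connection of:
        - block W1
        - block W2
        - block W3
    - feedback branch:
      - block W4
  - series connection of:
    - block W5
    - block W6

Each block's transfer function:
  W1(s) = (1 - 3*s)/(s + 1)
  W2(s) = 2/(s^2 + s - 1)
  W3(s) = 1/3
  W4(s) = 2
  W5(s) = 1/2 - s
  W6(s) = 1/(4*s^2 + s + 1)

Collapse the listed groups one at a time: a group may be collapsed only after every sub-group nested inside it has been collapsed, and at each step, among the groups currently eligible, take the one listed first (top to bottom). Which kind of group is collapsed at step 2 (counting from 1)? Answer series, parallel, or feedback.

Reducing step by step:

Step 1: multiply W1, W2, W3 (series)
Step 2: close the feedback loop around (W1*W2*W3), W4
Step 3: reduce the series chain W5, W6
Step 4: combine [(W1*W2*W3)/(1-(W1*W2*W3)*W4)], (W5*W6) in parallel
So the answer for step 2 is feedback.

Answer: feedback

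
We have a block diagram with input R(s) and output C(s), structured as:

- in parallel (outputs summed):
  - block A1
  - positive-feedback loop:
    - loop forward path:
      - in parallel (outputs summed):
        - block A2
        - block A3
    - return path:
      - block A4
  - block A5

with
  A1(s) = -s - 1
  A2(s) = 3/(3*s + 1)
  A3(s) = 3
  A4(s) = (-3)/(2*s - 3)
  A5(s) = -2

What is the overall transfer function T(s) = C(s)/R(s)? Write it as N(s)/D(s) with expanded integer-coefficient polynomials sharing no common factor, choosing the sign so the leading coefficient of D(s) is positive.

First reduce the diagram to T(s).

Step 1. sum the parallel branches A2, A3 = (9*s + 6)/(3*s + 1)
Step 2. collapse the loop ((A2+A3) forward, A4 return) = (18*s^2 - 15*s - 18)/(6*s^2 + 20*s + 15)
Step 3. sum the parallel branches A1, [(A2+A3)/(1-(A2+A3)*A4)], A5, which is the overall transfer function T(s) = C(s)/R(s) in lowest terms

Answer: (-6*s^3 - 20*s^2 - 90*s - 63)/(6*s^2 + 20*s + 15)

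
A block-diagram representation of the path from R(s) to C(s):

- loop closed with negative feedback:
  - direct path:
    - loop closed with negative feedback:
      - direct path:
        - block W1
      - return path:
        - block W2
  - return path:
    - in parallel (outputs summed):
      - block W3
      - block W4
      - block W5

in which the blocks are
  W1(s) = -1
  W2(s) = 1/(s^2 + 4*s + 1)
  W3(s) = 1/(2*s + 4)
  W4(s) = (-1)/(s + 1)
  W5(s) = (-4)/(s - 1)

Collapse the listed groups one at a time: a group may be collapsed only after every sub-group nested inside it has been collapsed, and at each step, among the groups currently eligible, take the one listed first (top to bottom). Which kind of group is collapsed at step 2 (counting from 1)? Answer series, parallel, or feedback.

(1) apply the feedback formula to W1, W2
(2) combine W3, W4, W5 in parallel
(3) collapse the loop ([W1/(1+W1*W2)] forward, (W3+W4+W5) return)
At step 2 the group reduced is parallel.

Answer: parallel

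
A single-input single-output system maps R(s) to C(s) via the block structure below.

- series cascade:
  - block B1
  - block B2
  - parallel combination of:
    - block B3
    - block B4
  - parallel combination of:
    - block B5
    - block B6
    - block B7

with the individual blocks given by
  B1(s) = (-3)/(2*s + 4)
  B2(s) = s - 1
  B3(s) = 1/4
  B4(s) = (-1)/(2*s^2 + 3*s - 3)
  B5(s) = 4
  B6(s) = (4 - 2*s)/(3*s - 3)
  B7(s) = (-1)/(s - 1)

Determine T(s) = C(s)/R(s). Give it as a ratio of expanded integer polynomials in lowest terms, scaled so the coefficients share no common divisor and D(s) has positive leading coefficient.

(1) sum the parallel branches B3, B4; result (2*s^2 + 3*s - 7)/(8*s^2 + 12*s - 12)
(2) add B5, B6, B7 (parallel); result (10*s - 11)/(3*s - 3)
(3) combine B1, B2, (B3+B4), (B5+B6+B7) in series, giving the overall T(s)

Answer: (-20*s^3 - 8*s^2 + 103*s - 77)/(16*s^3 + 56*s^2 + 24*s - 48)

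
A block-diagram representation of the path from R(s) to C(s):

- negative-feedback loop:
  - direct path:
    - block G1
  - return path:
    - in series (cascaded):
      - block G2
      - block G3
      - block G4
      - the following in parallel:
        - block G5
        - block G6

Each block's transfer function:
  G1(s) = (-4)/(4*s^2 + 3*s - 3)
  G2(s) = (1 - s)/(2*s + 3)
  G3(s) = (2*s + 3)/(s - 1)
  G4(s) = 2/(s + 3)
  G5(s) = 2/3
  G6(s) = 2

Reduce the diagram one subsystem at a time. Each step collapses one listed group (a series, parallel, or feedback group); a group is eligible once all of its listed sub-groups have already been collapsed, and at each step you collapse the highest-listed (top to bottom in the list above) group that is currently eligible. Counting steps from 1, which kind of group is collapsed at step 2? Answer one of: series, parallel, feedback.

1. reduce the parallel group G5, G6
2. multiply G2, G3, G4, (G5+G6) (series)
3. apply the feedback formula to G1, (G2*G3*G4*(G5+G6))
The group at step 2 is a series group.

Final answer: series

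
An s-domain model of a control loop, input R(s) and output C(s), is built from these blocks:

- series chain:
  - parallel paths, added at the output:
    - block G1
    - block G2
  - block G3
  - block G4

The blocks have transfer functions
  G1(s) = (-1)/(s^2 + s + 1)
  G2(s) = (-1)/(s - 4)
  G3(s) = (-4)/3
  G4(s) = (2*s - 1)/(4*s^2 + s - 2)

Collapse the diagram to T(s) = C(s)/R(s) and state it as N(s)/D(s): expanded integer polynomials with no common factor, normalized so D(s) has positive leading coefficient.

[1] parallel reduction of G1, G2 -> (-s^2 - 2*s + 3)/(s^3 - 3*s^2 - 3*s - 4)
[2] multiply (G1+G2), G3, G4 (series): this yields T(s), and no further normalization is needed

Hence the answer: (8*s^3 + 12*s^2 - 32*s + 12)/(12*s^5 - 33*s^4 - 51*s^3 - 39*s^2 + 6*s + 24)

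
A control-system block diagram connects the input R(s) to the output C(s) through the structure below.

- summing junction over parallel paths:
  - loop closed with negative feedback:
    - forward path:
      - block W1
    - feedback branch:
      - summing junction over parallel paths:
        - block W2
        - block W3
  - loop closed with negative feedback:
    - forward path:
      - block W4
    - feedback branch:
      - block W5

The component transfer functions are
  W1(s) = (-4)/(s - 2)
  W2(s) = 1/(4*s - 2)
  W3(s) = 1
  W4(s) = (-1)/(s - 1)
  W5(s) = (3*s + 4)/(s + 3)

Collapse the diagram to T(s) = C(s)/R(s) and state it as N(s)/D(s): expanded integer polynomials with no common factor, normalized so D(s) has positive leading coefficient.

Answer: (-10*s^3 + 19*s^2 + 87*s - 40)/(2*s^4 - 15*s^3 + 3*s^2 + 87*s - 28)

Working:
Step 1. combine W2, W3 in parallel gives (4*s - 1)/(4*s - 2)
Step 2. feedback reduction of W1, (W2+W3) gives (4 - 8*s)/(2*s^2 - 13*s + 4)
Step 3. feedback reduction of W4, W5 gives (-s - 3)/(s^2 - s - 7)
Step 4. combine [W1/(1+W1*(W2+W3))], [W4/(1+W4*W5)] in parallel: this yields T(s), and no further normalization is needed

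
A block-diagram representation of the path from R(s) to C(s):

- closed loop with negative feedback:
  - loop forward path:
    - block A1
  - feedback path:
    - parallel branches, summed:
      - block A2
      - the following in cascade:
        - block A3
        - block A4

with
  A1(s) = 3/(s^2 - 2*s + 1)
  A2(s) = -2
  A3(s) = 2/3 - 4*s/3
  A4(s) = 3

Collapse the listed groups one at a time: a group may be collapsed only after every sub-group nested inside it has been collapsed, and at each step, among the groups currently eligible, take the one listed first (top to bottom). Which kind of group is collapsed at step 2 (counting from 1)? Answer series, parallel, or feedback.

[1] cascade A3, A4
[2] add A2, (A3*A4) (parallel)
[3] feedback reduction of A1, (A2+(A3*A4))
Step 2: parallel.

Final answer: parallel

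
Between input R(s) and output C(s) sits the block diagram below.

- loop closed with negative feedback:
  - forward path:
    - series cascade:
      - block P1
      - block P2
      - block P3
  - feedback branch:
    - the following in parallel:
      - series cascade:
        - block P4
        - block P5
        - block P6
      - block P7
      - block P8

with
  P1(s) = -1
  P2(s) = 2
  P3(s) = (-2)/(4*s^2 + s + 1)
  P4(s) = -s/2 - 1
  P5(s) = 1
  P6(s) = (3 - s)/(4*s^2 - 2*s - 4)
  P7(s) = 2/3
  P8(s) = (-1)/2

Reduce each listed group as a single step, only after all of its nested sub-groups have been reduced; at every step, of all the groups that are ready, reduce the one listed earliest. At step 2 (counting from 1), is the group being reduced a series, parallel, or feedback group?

Reducing step by step:

1. series reduction of P1, P2, P3
2. multiply P4, P5, P6 (series)
3. add (P4*P5*P6), P7, P8 (parallel)
4. close the feedback loop around (P1*P2*P3), ((P4*P5*P6)+P7+P8)
The group at step 2 is a series group.

Answer: series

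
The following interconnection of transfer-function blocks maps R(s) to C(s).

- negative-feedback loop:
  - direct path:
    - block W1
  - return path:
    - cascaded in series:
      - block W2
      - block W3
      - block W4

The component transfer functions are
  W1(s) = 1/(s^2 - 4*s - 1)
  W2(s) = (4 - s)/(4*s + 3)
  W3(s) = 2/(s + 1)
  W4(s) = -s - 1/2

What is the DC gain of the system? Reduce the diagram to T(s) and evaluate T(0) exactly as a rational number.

First reduce the diagram to T(s).

Step 1. series reduction of W2, W3, W4 gives (2*s^2 - 7*s - 4)/(4*s^2 + 7*s + 3)
Step 2. collapse the loop (W1 forward, (W2*W3*W4) return) gives (4*s^2 + 7*s + 3)/(4*s^4 - 9*s^3 - 27*s^2 - 26*s - 7)
DC gain: substitute s = 0 into T(s) from step 2: T(0) = 3/(-7) = -3/7.

Answer: -3/7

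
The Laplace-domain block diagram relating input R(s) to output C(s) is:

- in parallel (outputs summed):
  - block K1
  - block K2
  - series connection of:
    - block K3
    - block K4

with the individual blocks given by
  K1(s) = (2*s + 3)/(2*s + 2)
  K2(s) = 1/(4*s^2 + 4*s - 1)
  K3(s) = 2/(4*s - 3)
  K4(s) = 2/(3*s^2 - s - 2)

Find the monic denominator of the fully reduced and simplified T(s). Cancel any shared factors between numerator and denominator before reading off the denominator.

Step 1: series reduction of K3, K4; result 4/(12*s^3 - 13*s^2 - 5*s + 6)
Step 2: sum the parallel branches K1, K2, (K3*K4); result (96*s^6 + 136*s^5 - 156*s^4 - 188*s^3 + 137*s^2 + 101*s - 14)/(96*s^6 + 88*s^5 - 176*s^4 - 134*s^3 + 92*s^2 + 46*s - 12)
Step 2 gives the fully reduced T(s), with no common factor left to cancel. The denominator's leading coefficient is 96, so divide each of its coefficients by 96 to get the monic form.

Hence the answer: s^6 + 11*s^5/12 - 11*s^4/6 - 67*s^3/48 + 23*s^2/24 + 23*s/48 - 1/8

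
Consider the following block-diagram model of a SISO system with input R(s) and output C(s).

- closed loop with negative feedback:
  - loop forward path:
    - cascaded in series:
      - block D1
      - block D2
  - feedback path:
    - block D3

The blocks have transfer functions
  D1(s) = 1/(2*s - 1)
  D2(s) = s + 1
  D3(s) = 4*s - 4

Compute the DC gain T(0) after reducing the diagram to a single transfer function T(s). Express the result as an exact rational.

1. combine D1, D2 in series: (s + 1)/(2*s - 1)
2. close the feedback loop around (D1*D2), D3: (s + 1)/(4*s^2 + 2*s - 5)
The step-2 result is T(s). Setting s = 0: T(0) = 1/(-5) = -1/5.

Hence the answer: -1/5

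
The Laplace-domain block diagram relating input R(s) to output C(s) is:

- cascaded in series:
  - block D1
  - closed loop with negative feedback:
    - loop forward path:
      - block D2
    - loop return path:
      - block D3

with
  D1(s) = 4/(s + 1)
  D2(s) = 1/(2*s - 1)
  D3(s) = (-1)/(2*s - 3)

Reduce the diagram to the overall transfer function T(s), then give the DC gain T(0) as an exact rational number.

[1] feedback reduction of D2, D3 -> (2*s - 3)/(4*s^2 - 8*s + 2)
[2] combine D1, [D2/(1+D2*D3)] in series -> (4*s - 6)/(2*s^3 - 2*s^2 - 3*s + 1)
Step 2 gives the overall T(s). Then T(0) = -6/1 = -6.

Therefore the answer is -6.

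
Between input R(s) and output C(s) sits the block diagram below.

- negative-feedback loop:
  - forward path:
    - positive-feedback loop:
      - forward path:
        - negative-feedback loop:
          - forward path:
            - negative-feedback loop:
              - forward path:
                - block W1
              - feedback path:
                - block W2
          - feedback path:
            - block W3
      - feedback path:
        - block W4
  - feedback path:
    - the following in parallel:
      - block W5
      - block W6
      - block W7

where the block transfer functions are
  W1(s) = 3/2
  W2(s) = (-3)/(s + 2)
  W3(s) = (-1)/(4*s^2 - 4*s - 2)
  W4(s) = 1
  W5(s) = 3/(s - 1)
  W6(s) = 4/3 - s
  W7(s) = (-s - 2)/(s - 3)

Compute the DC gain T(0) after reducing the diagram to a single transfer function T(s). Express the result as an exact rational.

[1] apply the feedback formula to W1, W2 gives (3*s + 6)/(2*s - 5)
[2] close the feedback loop around [W1/(1+W1*W2)], W3 gives (12*s^3 + 12*s^2 - 30*s - 12)/(8*s^3 - 28*s^2 + 13*s + 4)
[3] apply the feedback formula to [[W1/(1+W1*W2)]/(1+[W1/(1+W1*W2)]*W3)], W4 gives (-12*s^3 - 12*s^2 + 30*s + 12)/(4*s^3 + 40*s^2 - 43*s - 16)
[4] sum the parallel branches W5, W6, W7 gives (-3*s^3 + 13*s^2 - 19*s - 9)/(3*s^2 - 12*s + 9)
[5] collapse the loop ([[[W1/(1+W1*W2)]/(1+[W1/(1+W1*W2)]*W3)]/(1-[[W1/(1+W1*W2)]/(1+[W1/(1+W1*W2)]*W3)]*W4)] forward, (W5+W6+W7) return) gives (-4*s^5 + 12*s^4 + 14*s^3 - 48*s^2 + 14*s + 12)/(4*s^6 - 12*s^5 + 6*s^4 + 13*s^3 + 58*s^2 - 77*s - 28)
Evaluating the step-5 result (the overall T(s)) at s = 0 gives T(0) = 12/(-28) = -3/7.

Final answer: -3/7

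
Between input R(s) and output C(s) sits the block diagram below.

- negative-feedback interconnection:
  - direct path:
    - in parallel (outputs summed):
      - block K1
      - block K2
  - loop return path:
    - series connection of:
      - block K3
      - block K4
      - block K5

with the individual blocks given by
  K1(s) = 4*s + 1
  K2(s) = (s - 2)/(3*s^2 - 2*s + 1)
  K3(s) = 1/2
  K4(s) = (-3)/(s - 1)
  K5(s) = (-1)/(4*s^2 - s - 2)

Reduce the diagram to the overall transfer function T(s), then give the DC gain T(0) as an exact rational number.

Step 1 - parallel reduction of K1, K2 gives (12*s^3 - 5*s^2 + 3*s - 1)/(3*s^2 - 2*s + 1)
Step 2 - reduce the series chain K3, K4, K5 gives 3/(8*s^3 - 10*s^2 - 2*s + 4)
Step 3 - collapse the loop ((K1+K2) forward, (K3*K4*K5) return) gives (96*s^6 - 160*s^5 + 50*s^4 + 20*s^3 - 16*s^2 + 14*s - 4)/(24*s^5 - 46*s^4 + 58*s^3 - 9*s^2 - s + 1)
DC gain: substitute s = 0 into T(s) from step 3: T(0) = -4/1 = -4.

Answer: -4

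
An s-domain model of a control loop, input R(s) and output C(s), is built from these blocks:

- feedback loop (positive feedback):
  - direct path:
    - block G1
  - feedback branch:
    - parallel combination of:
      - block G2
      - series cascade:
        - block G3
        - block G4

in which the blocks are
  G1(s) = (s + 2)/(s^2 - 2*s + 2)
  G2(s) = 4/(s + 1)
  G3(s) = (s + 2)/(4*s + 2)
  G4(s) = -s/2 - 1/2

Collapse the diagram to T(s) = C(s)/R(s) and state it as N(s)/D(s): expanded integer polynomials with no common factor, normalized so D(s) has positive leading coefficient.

(1) reduce the series chain G3, G4: (-s^2 - 3*s - 2)/(8*s + 4)
(2) parallel reduction of G2, (G3*G4): (-s^3 - 4*s^2 + 27*s + 14)/(8*s^2 + 12*s + 4)
(3) apply the feedback formula to G1, (G2+(G3*G4)) - this is the overall T(s), already in the required normalized form

Hence the answer: (8*s^3 + 28*s^2 + 28*s + 8)/(9*s^4 + 2*s^3 - 23*s^2 - 52*s - 20)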